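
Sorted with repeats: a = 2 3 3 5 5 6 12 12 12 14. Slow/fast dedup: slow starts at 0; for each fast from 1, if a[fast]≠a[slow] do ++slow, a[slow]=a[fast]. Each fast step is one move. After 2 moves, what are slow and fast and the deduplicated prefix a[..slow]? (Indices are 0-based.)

slow=1, fast=3, prefix=[2, 3]

(s=0,f=1) a[fast]=3≠a[slow]=2 write a[1]=3 → slow++,fast++
(s=1,f=2) a[fast]=3=a[slow] dup → fast++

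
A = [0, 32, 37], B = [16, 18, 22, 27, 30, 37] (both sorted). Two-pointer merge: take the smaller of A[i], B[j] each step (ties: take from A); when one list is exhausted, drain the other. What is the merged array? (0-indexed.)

[i=0,j=0] A[i]=0<=B[j]=16 take 0 → i++
[i=1,j=0] A[i]=32>B[j]=16 take 16 → j++
[i=1,j=1] A[i]=32>B[j]=18 take 18 → j++
[i=1,j=2] A[i]=32>B[j]=22 take 22 → j++
[i=1,j=3] A[i]=32>B[j]=27 take 27 → j++
[i=1,j=4] A[i]=32>B[j]=30 take 30 → j++
[i=1,j=5] A[i]=32<=B[j]=37 take 32 → i++
[i=2,j=5] A[i]=37<=B[j]=37 take 37 → i++
[i=3,j=5] A done, take B[j]=37 → j++

[0, 16, 18, 22, 27, 30, 32, 37, 37]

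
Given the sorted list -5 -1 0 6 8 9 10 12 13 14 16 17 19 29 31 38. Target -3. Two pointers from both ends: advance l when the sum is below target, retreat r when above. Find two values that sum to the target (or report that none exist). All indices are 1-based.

no pair

l=1 r=16: -5+38=33 >-3, r--
l=1 r=15: -5+31=26 >-3, r--
l=1 r=14: -5+29=24 >-3, r--
l=1 r=13: -5+19=14 >-3, r--
l=1 r=12: -5+17=12 >-3, r--
l=1 r=11: -5+16=11 >-3, r--
l=1 r=10: -5+14=9 >-3, r--
l=1 r=9: -5+13=8 >-3, r--
l=1 r=8: -5+12=7 >-3, r--
l=1 r=7: -5+10=5 >-3, r--
l=1 r=6: -5+9=4 >-3, r--
l=1 r=5: -5+8=3 >-3, r--
l=1 r=4: -5+6=1 >-3, r--
l=1 r=3: -5+0=-5 <-3, l++
l=2 r=3: -1+0=-1 >-3, r--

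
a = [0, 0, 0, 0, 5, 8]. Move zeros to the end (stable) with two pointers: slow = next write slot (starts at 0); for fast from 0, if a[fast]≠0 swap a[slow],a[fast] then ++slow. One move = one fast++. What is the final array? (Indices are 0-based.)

(s=0,f=0) a[fast]=0 → fast++
(s=0,f=1) a[fast]=0 → fast++
(s=0,f=2) a[fast]=0 → fast++
(s=0,f=3) a[fast]=0 → fast++
(s=0,f=4) a[fast]=5≠0 swap→a[0]=5 → slow++,fast++
(s=1,f=5) a[fast]=8≠0 swap→a[1]=8 → slow++,fast++

[5, 8, 0, 0, 0, 0]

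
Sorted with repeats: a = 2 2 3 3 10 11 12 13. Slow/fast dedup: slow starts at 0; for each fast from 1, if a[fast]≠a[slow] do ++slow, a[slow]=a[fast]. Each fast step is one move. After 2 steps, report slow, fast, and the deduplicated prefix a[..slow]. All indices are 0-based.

slow=1, fast=3, prefix=[2, 3]

slow=0 fast=1: a[fast]=2=a[slow] dup, fast++
slow=0 fast=2: a[fast]=3≠a[slow]=2 write a[1]=3, slow++,fast++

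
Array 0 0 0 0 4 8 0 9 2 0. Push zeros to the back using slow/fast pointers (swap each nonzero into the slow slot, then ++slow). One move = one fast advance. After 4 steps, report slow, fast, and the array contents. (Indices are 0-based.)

slow=0, fast=4, a=[0, 0, 0, 0, 4, 8, 0, 9, 2, 0]

slow=0 fast=0: a[fast]=0, fast++
slow=0 fast=1: a[fast]=0, fast++
slow=0 fast=2: a[fast]=0, fast++
slow=0 fast=3: a[fast]=0, fast++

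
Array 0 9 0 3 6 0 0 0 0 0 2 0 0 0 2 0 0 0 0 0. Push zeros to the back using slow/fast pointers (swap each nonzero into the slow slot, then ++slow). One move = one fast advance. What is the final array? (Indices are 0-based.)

(s=0,f=0) a[fast]=0 → fast++
(s=0,f=1) a[fast]=9≠0 swap→a[0]=9 → slow++,fast++
(s=1,f=2) a[fast]=0 → fast++
(s=1,f=3) a[fast]=3≠0 swap→a[1]=3 → slow++,fast++
(s=2,f=4) a[fast]=6≠0 swap→a[2]=6 → slow++,fast++
(s=3,f=5) a[fast]=0 → fast++
(s=3,f=6) a[fast]=0 → fast++
(s=3,f=7) a[fast]=0 → fast++
(s=3,f=8) a[fast]=0 → fast++
(s=3,f=9) a[fast]=0 → fast++
(s=3,f=10) a[fast]=2≠0 swap→a[3]=2 → slow++,fast++
(s=4,f=11) a[fast]=0 → fast++
(s=4,f=12) a[fast]=0 → fast++
(s=4,f=13) a[fast]=0 → fast++
(s=4,f=14) a[fast]=2≠0 swap→a[4]=2 → slow++,fast++
(s=5,f=15) a[fast]=0 → fast++
(s=5,f=16) a[fast]=0 → fast++
(s=5,f=17) a[fast]=0 → fast++
(s=5,f=18) a[fast]=0 → fast++
(s=5,f=19) a[fast]=0 → fast++

[9, 3, 6, 2, 2, 0, 0, 0, 0, 0, 0, 0, 0, 0, 0, 0, 0, 0, 0, 0]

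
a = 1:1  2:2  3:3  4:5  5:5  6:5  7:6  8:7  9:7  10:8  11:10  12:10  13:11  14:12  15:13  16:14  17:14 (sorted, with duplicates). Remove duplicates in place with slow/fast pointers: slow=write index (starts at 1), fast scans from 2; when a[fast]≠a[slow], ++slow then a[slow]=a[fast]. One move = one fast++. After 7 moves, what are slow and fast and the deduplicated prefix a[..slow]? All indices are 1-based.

slow=6, fast=9, prefix=[1, 2, 3, 5, 6, 7]

(s=1,f=2) a[fast]=2≠a[slow]=1 write a[2]=2 → slow++,fast++
(s=2,f=3) a[fast]=3≠a[slow]=2 write a[3]=3 → slow++,fast++
(s=3,f=4) a[fast]=5≠a[slow]=3 write a[4]=5 → slow++,fast++
(s=4,f=5) a[fast]=5=a[slow] dup → fast++
(s=4,f=6) a[fast]=5=a[slow] dup → fast++
(s=4,f=7) a[fast]=6≠a[slow]=5 write a[5]=6 → slow++,fast++
(s=5,f=8) a[fast]=7≠a[slow]=6 write a[6]=7 → slow++,fast++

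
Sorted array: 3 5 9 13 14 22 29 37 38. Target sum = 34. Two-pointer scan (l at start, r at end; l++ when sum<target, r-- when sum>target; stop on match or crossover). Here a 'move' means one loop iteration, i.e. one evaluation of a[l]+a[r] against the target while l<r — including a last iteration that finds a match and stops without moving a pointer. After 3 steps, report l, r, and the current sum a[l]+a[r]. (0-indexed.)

l=1, r=6, sum=34

l=0 r=8: 3+38=41 >34, r--
l=0 r=7: 3+37=40 >34, r--
l=0 r=6: 3+29=32 <34, l++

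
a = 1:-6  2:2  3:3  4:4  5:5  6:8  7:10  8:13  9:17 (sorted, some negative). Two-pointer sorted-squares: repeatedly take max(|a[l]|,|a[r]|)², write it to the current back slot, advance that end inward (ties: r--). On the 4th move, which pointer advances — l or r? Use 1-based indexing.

r

l=1 r=9: |-6|<=|17| out[9]=289, r--
l=1 r=8: |-6|<=|13| out[8]=169, r--
l=1 r=7: |-6|<=|10| out[7]=100, r--
l=1 r=6: |-6|<=|8| out[6]=64, r--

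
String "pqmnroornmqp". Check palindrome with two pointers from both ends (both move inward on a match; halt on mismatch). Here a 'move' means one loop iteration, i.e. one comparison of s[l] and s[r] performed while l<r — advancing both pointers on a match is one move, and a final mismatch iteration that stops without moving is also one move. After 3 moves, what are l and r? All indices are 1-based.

[1,12] 'p'=='p' → l++,r--
[2,11] 'q'=='q' → l++,r--
[3,10] 'm'=='m' → l++,r--

l=4, r=9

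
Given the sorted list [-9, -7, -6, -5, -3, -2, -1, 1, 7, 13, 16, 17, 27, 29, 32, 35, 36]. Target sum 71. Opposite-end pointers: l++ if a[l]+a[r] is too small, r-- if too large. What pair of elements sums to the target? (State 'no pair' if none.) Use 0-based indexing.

(35, 36)

l=0 r=16: -9+36=27 <71, l++
l=1 r=16: -7+36=29 <71, l++
l=2 r=16: -6+36=30 <71, l++
l=3 r=16: -5+36=31 <71, l++
l=4 r=16: -3+36=33 <71, l++
l=5 r=16: -2+36=34 <71, l++
l=6 r=16: -1+36=35 <71, l++
l=7 r=16: 1+36=37 <71, l++
l=8 r=16: 7+36=43 <71, l++
l=9 r=16: 13+36=49 <71, l++
l=10 r=16: 16+36=52 <71, l++
l=11 r=16: 17+36=53 <71, l++
l=12 r=16: 27+36=63 <71, l++
l=13 r=16: 29+36=65 <71, l++
l=14 r=16: 32+36=68 <71, l++
l=15 r=16: 35+36=71, found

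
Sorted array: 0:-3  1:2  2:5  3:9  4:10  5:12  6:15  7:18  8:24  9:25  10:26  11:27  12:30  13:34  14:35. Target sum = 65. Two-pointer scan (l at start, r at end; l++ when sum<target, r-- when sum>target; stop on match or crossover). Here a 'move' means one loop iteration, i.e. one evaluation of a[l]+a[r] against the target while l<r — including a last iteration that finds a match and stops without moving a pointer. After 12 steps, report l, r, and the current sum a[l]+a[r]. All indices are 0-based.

l=0 r=14: -3+35=32 <65, l++
l=1 r=14: 2+35=37 <65, l++
l=2 r=14: 5+35=40 <65, l++
l=3 r=14: 9+35=44 <65, l++
l=4 r=14: 10+35=45 <65, l++
l=5 r=14: 12+35=47 <65, l++
l=6 r=14: 15+35=50 <65, l++
l=7 r=14: 18+35=53 <65, l++
l=8 r=14: 24+35=59 <65, l++
l=9 r=14: 25+35=60 <65, l++
l=10 r=14: 26+35=61 <65, l++
l=11 r=14: 27+35=62 <65, l++

l=12, r=14, sum=65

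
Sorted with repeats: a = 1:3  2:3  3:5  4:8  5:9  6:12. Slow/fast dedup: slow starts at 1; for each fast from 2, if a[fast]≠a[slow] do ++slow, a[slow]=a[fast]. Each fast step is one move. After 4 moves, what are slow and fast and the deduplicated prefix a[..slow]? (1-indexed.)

slow=4, fast=6, prefix=[3, 5, 8, 9]

(s=1,f=2) a[fast]=3=a[slow] dup → fast++
(s=1,f=3) a[fast]=5≠a[slow]=3 write a[2]=5 → slow++,fast++
(s=2,f=4) a[fast]=8≠a[slow]=5 write a[3]=8 → slow++,fast++
(s=3,f=5) a[fast]=9≠a[slow]=8 write a[4]=9 → slow++,fast++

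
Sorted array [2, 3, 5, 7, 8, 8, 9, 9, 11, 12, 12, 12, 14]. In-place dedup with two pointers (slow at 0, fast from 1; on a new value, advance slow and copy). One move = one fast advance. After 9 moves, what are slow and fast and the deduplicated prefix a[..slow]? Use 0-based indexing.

slow=7, fast=10, prefix=[2, 3, 5, 7, 8, 9, 11, 12]

(s=0,f=1) a[fast]=3≠a[slow]=2 write a[1]=3 → slow++,fast++
(s=1,f=2) a[fast]=5≠a[slow]=3 write a[2]=5 → slow++,fast++
(s=2,f=3) a[fast]=7≠a[slow]=5 write a[3]=7 → slow++,fast++
(s=3,f=4) a[fast]=8≠a[slow]=7 write a[4]=8 → slow++,fast++
(s=4,f=5) a[fast]=8=a[slow] dup → fast++
(s=4,f=6) a[fast]=9≠a[slow]=8 write a[5]=9 → slow++,fast++
(s=5,f=7) a[fast]=9=a[slow] dup → fast++
(s=5,f=8) a[fast]=11≠a[slow]=9 write a[6]=11 → slow++,fast++
(s=6,f=9) a[fast]=12≠a[slow]=11 write a[7]=12 → slow++,fast++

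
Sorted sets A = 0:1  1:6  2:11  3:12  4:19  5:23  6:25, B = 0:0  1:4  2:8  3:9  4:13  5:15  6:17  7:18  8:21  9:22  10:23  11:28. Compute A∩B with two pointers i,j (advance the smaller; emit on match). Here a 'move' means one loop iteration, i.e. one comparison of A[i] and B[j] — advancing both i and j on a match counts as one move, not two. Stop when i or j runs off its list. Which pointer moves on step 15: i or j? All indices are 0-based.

j

i=0 j=0: 1>0, j++
i=0 j=1: 1<4, i++
i=1 j=1: 6>4, j++
i=1 j=2: 6<8, i++
i=2 j=2: 11>8, j++
i=2 j=3: 11>9, j++
i=2 j=4: 11<13, i++
i=3 j=4: 12<13, i++
i=4 j=4: 19>13, j++
i=4 j=5: 19>15, j++
i=4 j=6: 19>17, j++
i=4 j=7: 19>18, j++
i=4 j=8: 19<21, i++
i=5 j=8: 23>21, j++
i=5 j=9: 23>22, j++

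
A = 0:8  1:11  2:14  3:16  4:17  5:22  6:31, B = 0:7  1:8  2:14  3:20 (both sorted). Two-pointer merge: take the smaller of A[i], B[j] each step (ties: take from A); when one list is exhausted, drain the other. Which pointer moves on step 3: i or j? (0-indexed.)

[i=0,j=0] A[i]=8>B[j]=7 take 7 → j++
[i=0,j=1] A[i]=8<=B[j]=8 take 8 → i++
[i=1,j=1] A[i]=11>B[j]=8 take 8 → j++

j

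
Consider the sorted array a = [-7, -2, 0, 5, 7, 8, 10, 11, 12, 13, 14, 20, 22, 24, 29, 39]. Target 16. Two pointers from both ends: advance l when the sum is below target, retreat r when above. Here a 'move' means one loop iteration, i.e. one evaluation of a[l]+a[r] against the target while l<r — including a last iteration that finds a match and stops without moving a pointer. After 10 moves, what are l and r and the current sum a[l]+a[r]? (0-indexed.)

l=3, r=8, sum=17

[0,15] -7+39=32 >16 → r--
[0,14] -7+29=22 >16 → r--
[0,13] -7+24=17 >16 → r--
[0,12] -7+22=15 <16 → l++
[1,12] -2+22=20 >16 → r--
[1,11] -2+20=18 >16 → r--
[1,10] -2+14=12 <16 → l++
[2,10] 0+14=14 <16 → l++
[3,10] 5+14=19 >16 → r--
[3,9] 5+13=18 >16 → r--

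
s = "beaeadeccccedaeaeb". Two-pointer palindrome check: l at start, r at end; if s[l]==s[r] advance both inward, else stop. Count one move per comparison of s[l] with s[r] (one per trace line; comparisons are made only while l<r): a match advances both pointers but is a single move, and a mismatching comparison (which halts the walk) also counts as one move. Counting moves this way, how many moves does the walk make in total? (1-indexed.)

l=1 r=18: 'b'=='b', l++,r--
l=2 r=17: 'e'=='e', l++,r--
l=3 r=16: 'a'=='a', l++,r--
l=4 r=15: 'e'=='e', l++,r--
l=5 r=14: 'a'=='a', l++,r--
l=6 r=13: 'd'=='d', l++,r--
l=7 r=12: 'e'=='e', l++,r--
l=8 r=11: 'c'=='c', l++,r--
l=9 r=10: 'c'=='c', l++,r--

9 moves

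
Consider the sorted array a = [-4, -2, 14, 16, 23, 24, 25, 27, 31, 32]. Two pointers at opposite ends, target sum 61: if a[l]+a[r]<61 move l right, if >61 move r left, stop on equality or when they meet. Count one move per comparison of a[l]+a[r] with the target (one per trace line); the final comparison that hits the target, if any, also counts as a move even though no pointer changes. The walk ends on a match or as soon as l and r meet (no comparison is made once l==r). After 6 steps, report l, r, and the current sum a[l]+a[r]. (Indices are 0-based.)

l=0 r=9: -4+32=28 <61, l++
l=1 r=9: -2+32=30 <61, l++
l=2 r=9: 14+32=46 <61, l++
l=3 r=9: 16+32=48 <61, l++
l=4 r=9: 23+32=55 <61, l++
l=5 r=9: 24+32=56 <61, l++

l=6, r=9, sum=57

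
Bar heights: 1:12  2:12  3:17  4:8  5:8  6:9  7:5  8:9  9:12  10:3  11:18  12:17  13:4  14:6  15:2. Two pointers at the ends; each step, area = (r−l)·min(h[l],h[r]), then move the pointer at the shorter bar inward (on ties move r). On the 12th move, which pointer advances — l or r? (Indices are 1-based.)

l=1 r=15: min(12,2)*14=28 best=28 *, r--
l=1 r=14: min(12,6)*13=78 best=78 *, r--
l=1 r=13: min(12,4)*12=48 best=78, r--
l=1 r=12: min(12,17)*11=132 best=132 *, l++
l=2 r=12: min(12,17)*10=120 best=132, l++
l=3 r=12: min(17,17)*9=153 best=153 *, r--
l=3 r=11: min(17,18)*8=136 best=153, l++
l=4 r=11: min(8,18)*7=56 best=153, l++
l=5 r=11: min(8,18)*6=48 best=153, l++
l=6 r=11: min(9,18)*5=45 best=153, l++
l=7 r=11: min(5,18)*4=20 best=153, l++
l=8 r=11: min(9,18)*3=27 best=153, l++

l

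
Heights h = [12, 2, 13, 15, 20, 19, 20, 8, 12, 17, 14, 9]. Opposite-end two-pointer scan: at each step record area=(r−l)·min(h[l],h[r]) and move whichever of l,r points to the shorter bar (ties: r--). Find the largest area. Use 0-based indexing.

max area = 120

l=0 r=11: min(12,9)*11=99 best=99 *, r--
l=0 r=10: min(12,14)*10=120 best=120 *, l++
l=1 r=10: min(2,14)*9=18 best=120, l++
l=2 r=10: min(13,14)*8=104 best=120, l++
l=3 r=10: min(15,14)*7=98 best=120, r--
l=3 r=9: min(15,17)*6=90 best=120, l++
l=4 r=9: min(20,17)*5=85 best=120, r--
l=4 r=8: min(20,12)*4=48 best=120, r--
l=4 r=7: min(20,8)*3=24 best=120, r--
l=4 r=6: min(20,20)*2=40 best=120, r--
l=4 r=5: min(20,19)*1=19 best=120, r--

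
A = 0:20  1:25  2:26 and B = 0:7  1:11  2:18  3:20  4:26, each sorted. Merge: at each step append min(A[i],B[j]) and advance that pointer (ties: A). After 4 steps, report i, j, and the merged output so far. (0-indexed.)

i=1, j=3, merged so far=[7, 11, 18, 20]

[i=0,j=0] A[i]=20>B[j]=7 take 7 → j++
[i=0,j=1] A[i]=20>B[j]=11 take 11 → j++
[i=0,j=2] A[i]=20>B[j]=18 take 18 → j++
[i=0,j=3] A[i]=20<=B[j]=20 take 20 → i++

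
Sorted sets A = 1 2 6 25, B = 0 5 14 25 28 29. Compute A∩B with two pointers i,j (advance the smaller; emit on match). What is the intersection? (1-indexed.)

intersection = [25]

[i=1,j=1] 1>0 → j++
[i=1,j=2] 1<5 → i++
[i=2,j=2] 2<5 → i++
[i=3,j=2] 6>5 → j++
[i=3,j=3] 6<14 → i++
[i=4,j=3] 25>14 → j++
[i=4,j=4] 25==25 emit → i++,j++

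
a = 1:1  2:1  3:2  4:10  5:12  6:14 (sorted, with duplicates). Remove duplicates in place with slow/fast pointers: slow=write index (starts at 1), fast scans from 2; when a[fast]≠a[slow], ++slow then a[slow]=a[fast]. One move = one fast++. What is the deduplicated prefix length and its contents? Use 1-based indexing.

slow=1 fast=2: a[fast]=1=a[slow] dup, fast++
slow=1 fast=3: a[fast]=2≠a[slow]=1 write a[2]=2, slow++,fast++
slow=2 fast=4: a[fast]=10≠a[slow]=2 write a[3]=10, slow++,fast++
slow=3 fast=5: a[fast]=12≠a[slow]=10 write a[4]=12, slow++,fast++
slow=4 fast=6: a[fast]=14≠a[slow]=12 write a[5]=14, slow++,fast++

length 5; prefix = [1, 2, 10, 12, 14]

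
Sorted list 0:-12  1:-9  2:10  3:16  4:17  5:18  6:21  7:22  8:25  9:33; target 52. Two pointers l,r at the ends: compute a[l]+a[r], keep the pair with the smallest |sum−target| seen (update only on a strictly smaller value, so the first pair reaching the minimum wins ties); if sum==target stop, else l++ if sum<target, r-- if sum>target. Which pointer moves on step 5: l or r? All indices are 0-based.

l

[0,9] -12+33=21 d=31 * → l++
[1,9] -9+33=24 d=28 * → l++
[2,9] 10+33=43 d=9 * → l++
[3,9] 16+33=49 d=3 * → l++
[4,9] 17+33=50 d=2 * → l++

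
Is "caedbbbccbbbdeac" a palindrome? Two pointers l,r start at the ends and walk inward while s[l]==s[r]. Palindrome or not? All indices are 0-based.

[0,15] 'c'=='c' → l++,r--
[1,14] 'a'=='a' → l++,r--
[2,13] 'e'=='e' → l++,r--
[3,12] 'd'=='d' → l++,r--
[4,11] 'b'=='b' → l++,r--
[5,10] 'b'=='b' → l++,r--
[6,9] 'b'=='b' → l++,r--
[7,8] 'c'=='c' → l++,r--

palindrome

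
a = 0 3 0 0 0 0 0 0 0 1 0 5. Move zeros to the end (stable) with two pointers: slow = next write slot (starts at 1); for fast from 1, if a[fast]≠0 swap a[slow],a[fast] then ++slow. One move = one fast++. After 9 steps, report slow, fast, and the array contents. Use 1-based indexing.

slow=1 fast=1: a[fast]=0, fast++
slow=1 fast=2: a[fast]=3≠0 swap→a[1]=3, slow++,fast++
slow=2 fast=3: a[fast]=0, fast++
slow=2 fast=4: a[fast]=0, fast++
slow=2 fast=5: a[fast]=0, fast++
slow=2 fast=6: a[fast]=0, fast++
slow=2 fast=7: a[fast]=0, fast++
slow=2 fast=8: a[fast]=0, fast++
slow=2 fast=9: a[fast]=0, fast++

slow=2, fast=10, a=[3, 0, 0, 0, 0, 0, 0, 0, 0, 1, 0, 5]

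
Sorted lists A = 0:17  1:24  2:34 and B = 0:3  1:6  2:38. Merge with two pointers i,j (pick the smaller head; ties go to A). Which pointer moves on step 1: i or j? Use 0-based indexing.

j

i=0 j=0: A[i]=17>B[j]=3 take 3, j++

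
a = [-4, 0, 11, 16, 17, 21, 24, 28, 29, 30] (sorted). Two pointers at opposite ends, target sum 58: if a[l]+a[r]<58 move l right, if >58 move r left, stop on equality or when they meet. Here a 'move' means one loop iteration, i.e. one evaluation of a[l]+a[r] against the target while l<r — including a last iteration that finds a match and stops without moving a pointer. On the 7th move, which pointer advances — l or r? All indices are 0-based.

[0,9] -4+30=26 <58 → l++
[1,9] 0+30=30 <58 → l++
[2,9] 11+30=41 <58 → l++
[3,9] 16+30=46 <58 → l++
[4,9] 17+30=47 <58 → l++
[5,9] 21+30=51 <58 → l++
[6,9] 24+30=54 <58 → l++

l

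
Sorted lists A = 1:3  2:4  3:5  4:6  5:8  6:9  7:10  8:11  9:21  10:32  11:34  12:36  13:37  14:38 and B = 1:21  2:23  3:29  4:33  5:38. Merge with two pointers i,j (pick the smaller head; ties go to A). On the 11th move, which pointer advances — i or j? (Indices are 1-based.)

[i=1,j=1] A[i]=3<=B[j]=21 take 3 → i++
[i=2,j=1] A[i]=4<=B[j]=21 take 4 → i++
[i=3,j=1] A[i]=5<=B[j]=21 take 5 → i++
[i=4,j=1] A[i]=6<=B[j]=21 take 6 → i++
[i=5,j=1] A[i]=8<=B[j]=21 take 8 → i++
[i=6,j=1] A[i]=9<=B[j]=21 take 9 → i++
[i=7,j=1] A[i]=10<=B[j]=21 take 10 → i++
[i=8,j=1] A[i]=11<=B[j]=21 take 11 → i++
[i=9,j=1] A[i]=21<=B[j]=21 take 21 → i++
[i=10,j=1] A[i]=32>B[j]=21 take 21 → j++
[i=10,j=2] A[i]=32>B[j]=23 take 23 → j++

j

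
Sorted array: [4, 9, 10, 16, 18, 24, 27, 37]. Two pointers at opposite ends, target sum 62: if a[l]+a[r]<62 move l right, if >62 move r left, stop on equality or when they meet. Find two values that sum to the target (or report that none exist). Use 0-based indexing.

no pair

[0,7] 4+37=41 <62 → l++
[1,7] 9+37=46 <62 → l++
[2,7] 10+37=47 <62 → l++
[3,7] 16+37=53 <62 → l++
[4,7] 18+37=55 <62 → l++
[5,7] 24+37=61 <62 → l++
[6,7] 27+37=64 >62 → r--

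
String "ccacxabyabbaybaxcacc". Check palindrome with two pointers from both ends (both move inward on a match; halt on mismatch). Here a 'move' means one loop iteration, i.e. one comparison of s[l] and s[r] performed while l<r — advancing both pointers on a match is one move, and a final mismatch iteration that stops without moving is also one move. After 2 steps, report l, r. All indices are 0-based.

[0,19] 'c'=='c' → l++,r--
[1,18] 'c'=='c' → l++,r--

l=2, r=17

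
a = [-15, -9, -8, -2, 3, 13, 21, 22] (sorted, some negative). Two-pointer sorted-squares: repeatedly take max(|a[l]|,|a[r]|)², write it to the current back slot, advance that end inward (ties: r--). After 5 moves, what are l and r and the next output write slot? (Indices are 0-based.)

l=2, r=4, next write slot=2

l=0 r=7: |-15|<=|22| out[7]=484, r--
l=0 r=6: |-15|<=|21| out[6]=441, r--
l=0 r=5: |-15|>|13| out[5]=225, l++
l=1 r=5: |-9|<=|13| out[4]=169, r--
l=1 r=4: |-9|>|3| out[3]=81, l++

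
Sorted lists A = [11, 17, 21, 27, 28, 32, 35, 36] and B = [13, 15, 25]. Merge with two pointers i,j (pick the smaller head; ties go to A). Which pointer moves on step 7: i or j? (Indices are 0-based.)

[i=0,j=0] A[i]=11<=B[j]=13 take 11 → i++
[i=1,j=0] A[i]=17>B[j]=13 take 13 → j++
[i=1,j=1] A[i]=17>B[j]=15 take 15 → j++
[i=1,j=2] A[i]=17<=B[j]=25 take 17 → i++
[i=2,j=2] A[i]=21<=B[j]=25 take 21 → i++
[i=3,j=2] A[i]=27>B[j]=25 take 25 → j++
[i=3,j=3] B done, take A[i]=27 → i++

i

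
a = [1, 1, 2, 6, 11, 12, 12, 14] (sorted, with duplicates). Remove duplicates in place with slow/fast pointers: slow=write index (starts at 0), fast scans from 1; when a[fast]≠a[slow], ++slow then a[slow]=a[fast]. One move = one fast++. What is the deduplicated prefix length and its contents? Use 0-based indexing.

length 6; prefix = [1, 2, 6, 11, 12, 14]

(s=0,f=1) a[fast]=1=a[slow] dup → fast++
(s=0,f=2) a[fast]=2≠a[slow]=1 write a[1]=2 → slow++,fast++
(s=1,f=3) a[fast]=6≠a[slow]=2 write a[2]=6 → slow++,fast++
(s=2,f=4) a[fast]=11≠a[slow]=6 write a[3]=11 → slow++,fast++
(s=3,f=5) a[fast]=12≠a[slow]=11 write a[4]=12 → slow++,fast++
(s=4,f=6) a[fast]=12=a[slow] dup → fast++
(s=4,f=7) a[fast]=14≠a[slow]=12 write a[5]=14 → slow++,fast++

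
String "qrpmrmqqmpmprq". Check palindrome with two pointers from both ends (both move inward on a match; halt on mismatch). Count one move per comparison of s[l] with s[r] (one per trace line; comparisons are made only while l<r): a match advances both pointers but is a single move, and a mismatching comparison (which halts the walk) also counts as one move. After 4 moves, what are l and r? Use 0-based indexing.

l=4, r=9

l=0 r=13: 'q'=='q', l++,r--
l=1 r=12: 'r'=='r', l++,r--
l=2 r=11: 'p'=='p', l++,r--
l=3 r=10: 'm'=='m', l++,r--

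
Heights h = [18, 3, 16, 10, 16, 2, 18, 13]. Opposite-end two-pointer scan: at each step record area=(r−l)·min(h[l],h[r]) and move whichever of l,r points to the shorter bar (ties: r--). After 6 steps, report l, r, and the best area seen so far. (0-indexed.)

l=0 r=7: min(18,13)*7=91 best=91 *, r--
l=0 r=6: min(18,18)*6=108 best=108 *, r--
l=0 r=5: min(18,2)*5=10 best=108, r--
l=0 r=4: min(18,16)*4=64 best=108, r--
l=0 r=3: min(18,10)*3=30 best=108, r--
l=0 r=2: min(18,16)*2=32 best=108, r--

l=0, r=1, best area=108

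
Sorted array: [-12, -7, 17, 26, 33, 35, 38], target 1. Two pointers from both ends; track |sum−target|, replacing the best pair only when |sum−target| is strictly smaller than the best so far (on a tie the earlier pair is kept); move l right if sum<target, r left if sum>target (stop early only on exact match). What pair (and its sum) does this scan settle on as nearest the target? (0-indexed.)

pair (-12, 17) with sum 5 (|Δ|=4)

[0,6] -12+38=26 d=25 * → r--
[0,5] -12+35=23 d=22 * → r--
[0,4] -12+33=21 d=20 * → r--
[0,3] -12+26=14 d=13 * → r--
[0,2] -12+17=5 d=4 * → r--
[0,1] -12+-7=-19 d=20 → l++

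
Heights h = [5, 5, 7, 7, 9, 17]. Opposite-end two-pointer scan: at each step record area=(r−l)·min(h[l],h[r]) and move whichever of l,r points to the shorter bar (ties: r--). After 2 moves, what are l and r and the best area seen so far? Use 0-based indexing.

l=2, r=5, best area=25

l=0 r=5: min(5,17)*5=25 best=25 *, l++
l=1 r=5: min(5,17)*4=20 best=25, l++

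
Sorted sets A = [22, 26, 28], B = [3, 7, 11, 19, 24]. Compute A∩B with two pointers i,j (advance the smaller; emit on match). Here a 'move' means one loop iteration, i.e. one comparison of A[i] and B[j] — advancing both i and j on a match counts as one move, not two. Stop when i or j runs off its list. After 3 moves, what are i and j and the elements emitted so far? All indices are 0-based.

i=0, j=3, emitted=[]

[i=0,j=0] 22>3 → j++
[i=0,j=1] 22>7 → j++
[i=0,j=2] 22>11 → j++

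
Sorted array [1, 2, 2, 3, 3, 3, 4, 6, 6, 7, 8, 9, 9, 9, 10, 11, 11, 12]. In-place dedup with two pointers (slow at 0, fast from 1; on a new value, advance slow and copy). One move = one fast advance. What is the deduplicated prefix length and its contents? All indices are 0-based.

(s=0,f=1) a[fast]=2≠a[slow]=1 write a[1]=2 → slow++,fast++
(s=1,f=2) a[fast]=2=a[slow] dup → fast++
(s=1,f=3) a[fast]=3≠a[slow]=2 write a[2]=3 → slow++,fast++
(s=2,f=4) a[fast]=3=a[slow] dup → fast++
(s=2,f=5) a[fast]=3=a[slow] dup → fast++
(s=2,f=6) a[fast]=4≠a[slow]=3 write a[3]=4 → slow++,fast++
(s=3,f=7) a[fast]=6≠a[slow]=4 write a[4]=6 → slow++,fast++
(s=4,f=8) a[fast]=6=a[slow] dup → fast++
(s=4,f=9) a[fast]=7≠a[slow]=6 write a[5]=7 → slow++,fast++
(s=5,f=10) a[fast]=8≠a[slow]=7 write a[6]=8 → slow++,fast++
(s=6,f=11) a[fast]=9≠a[slow]=8 write a[7]=9 → slow++,fast++
(s=7,f=12) a[fast]=9=a[slow] dup → fast++
(s=7,f=13) a[fast]=9=a[slow] dup → fast++
(s=7,f=14) a[fast]=10≠a[slow]=9 write a[8]=10 → slow++,fast++
(s=8,f=15) a[fast]=11≠a[slow]=10 write a[9]=11 → slow++,fast++
(s=9,f=16) a[fast]=11=a[slow] dup → fast++
(s=9,f=17) a[fast]=12≠a[slow]=11 write a[10]=12 → slow++,fast++

length 11; prefix = [1, 2, 3, 4, 6, 7, 8, 9, 10, 11, 12]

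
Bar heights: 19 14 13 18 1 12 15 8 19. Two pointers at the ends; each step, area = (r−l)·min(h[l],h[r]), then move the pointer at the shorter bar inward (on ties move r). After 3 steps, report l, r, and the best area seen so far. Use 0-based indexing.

l=0 r=8: min(19,19)*8=152 best=152 *, r--
l=0 r=7: min(19,8)*7=56 best=152, r--
l=0 r=6: min(19,15)*6=90 best=152, r--

l=0, r=5, best area=152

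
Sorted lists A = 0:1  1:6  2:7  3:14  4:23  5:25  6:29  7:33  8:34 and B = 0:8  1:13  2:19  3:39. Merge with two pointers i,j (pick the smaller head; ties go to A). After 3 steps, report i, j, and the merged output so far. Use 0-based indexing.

i=3, j=0, merged so far=[1, 6, 7]

[i=0,j=0] A[i]=1<=B[j]=8 take 1 → i++
[i=1,j=0] A[i]=6<=B[j]=8 take 6 → i++
[i=2,j=0] A[i]=7<=B[j]=8 take 7 → i++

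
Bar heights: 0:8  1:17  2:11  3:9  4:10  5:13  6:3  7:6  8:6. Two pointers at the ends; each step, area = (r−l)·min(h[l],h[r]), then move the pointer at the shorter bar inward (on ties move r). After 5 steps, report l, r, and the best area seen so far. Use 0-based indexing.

l=1, r=4, best area=52

l=0 r=8: min(8,6)*8=48 best=48 *, r--
l=0 r=7: min(8,6)*7=42 best=48, r--
l=0 r=6: min(8,3)*6=18 best=48, r--
l=0 r=5: min(8,13)*5=40 best=48, l++
l=1 r=5: min(17,13)*4=52 best=52 *, r--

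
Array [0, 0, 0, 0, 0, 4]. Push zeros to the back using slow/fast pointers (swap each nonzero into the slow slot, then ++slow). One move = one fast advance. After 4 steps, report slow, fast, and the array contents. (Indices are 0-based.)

slow=0, fast=4, a=[0, 0, 0, 0, 0, 4]

(s=0,f=0) a[fast]=0 → fast++
(s=0,f=1) a[fast]=0 → fast++
(s=0,f=2) a[fast]=0 → fast++
(s=0,f=3) a[fast]=0 → fast++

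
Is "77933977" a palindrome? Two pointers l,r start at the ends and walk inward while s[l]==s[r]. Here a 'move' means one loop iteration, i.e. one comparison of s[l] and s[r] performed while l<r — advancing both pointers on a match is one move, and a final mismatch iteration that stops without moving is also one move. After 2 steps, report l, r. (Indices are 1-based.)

l=1 r=8: '7'=='7', l++,r--
l=2 r=7: '7'=='7', l++,r--

l=3, r=6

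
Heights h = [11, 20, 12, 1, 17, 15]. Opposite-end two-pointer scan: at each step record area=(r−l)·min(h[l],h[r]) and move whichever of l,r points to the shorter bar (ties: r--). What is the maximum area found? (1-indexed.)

max area = 60

[1,6] min(11,15)*5=55 best=55 * → l++
[2,6] min(20,15)*4=60 best=60 * → r--
[2,5] min(20,17)*3=51 best=60 → r--
[2,4] min(20,1)*2=2 best=60 → r--
[2,3] min(20,12)*1=12 best=60 → r--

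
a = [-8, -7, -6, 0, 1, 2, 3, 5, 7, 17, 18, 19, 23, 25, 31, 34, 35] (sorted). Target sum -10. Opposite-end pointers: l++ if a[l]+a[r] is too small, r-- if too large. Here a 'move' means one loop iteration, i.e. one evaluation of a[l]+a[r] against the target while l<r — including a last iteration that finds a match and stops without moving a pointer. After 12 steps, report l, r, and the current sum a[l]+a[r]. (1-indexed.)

l=1, r=5, sum=-7

l=1 r=17: -8+35=27 >-10, r--
l=1 r=16: -8+34=26 >-10, r--
l=1 r=15: -8+31=23 >-10, r--
l=1 r=14: -8+25=17 >-10, r--
l=1 r=13: -8+23=15 >-10, r--
l=1 r=12: -8+19=11 >-10, r--
l=1 r=11: -8+18=10 >-10, r--
l=1 r=10: -8+17=9 >-10, r--
l=1 r=9: -8+7=-1 >-10, r--
l=1 r=8: -8+5=-3 >-10, r--
l=1 r=7: -8+3=-5 >-10, r--
l=1 r=6: -8+2=-6 >-10, r--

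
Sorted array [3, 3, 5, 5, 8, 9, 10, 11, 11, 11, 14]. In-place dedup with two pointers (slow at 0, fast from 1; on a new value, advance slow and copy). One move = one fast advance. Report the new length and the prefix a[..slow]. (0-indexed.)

slow=0 fast=1: a[fast]=3=a[slow] dup, fast++
slow=0 fast=2: a[fast]=5≠a[slow]=3 write a[1]=5, slow++,fast++
slow=1 fast=3: a[fast]=5=a[slow] dup, fast++
slow=1 fast=4: a[fast]=8≠a[slow]=5 write a[2]=8, slow++,fast++
slow=2 fast=5: a[fast]=9≠a[slow]=8 write a[3]=9, slow++,fast++
slow=3 fast=6: a[fast]=10≠a[slow]=9 write a[4]=10, slow++,fast++
slow=4 fast=7: a[fast]=11≠a[slow]=10 write a[5]=11, slow++,fast++
slow=5 fast=8: a[fast]=11=a[slow] dup, fast++
slow=5 fast=9: a[fast]=11=a[slow] dup, fast++
slow=5 fast=10: a[fast]=14≠a[slow]=11 write a[6]=14, slow++,fast++

length 7; prefix = [3, 5, 8, 9, 10, 11, 14]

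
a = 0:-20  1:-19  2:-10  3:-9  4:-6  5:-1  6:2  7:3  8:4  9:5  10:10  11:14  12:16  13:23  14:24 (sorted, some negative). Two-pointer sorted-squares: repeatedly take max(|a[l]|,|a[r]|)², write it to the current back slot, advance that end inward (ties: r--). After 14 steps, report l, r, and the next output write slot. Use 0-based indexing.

l=0 r=14: |-20|<=|24| out[14]=576, r--
l=0 r=13: |-20|<=|23| out[13]=529, r--
l=0 r=12: |-20|>|16| out[12]=400, l++
l=1 r=12: |-19|>|16| out[11]=361, l++
l=2 r=12: |-10|<=|16| out[10]=256, r--
l=2 r=11: |-10|<=|14| out[9]=196, r--
l=2 r=10: |-10|<=|10| out[8]=100, r--
l=2 r=9: |-10|>|5| out[7]=100, l++
l=3 r=9: |-9|>|5| out[6]=81, l++
l=4 r=9: |-6|>|5| out[5]=36, l++
l=5 r=9: |-1|<=|5| out[4]=25, r--
l=5 r=8: |-1|<=|4| out[3]=16, r--
l=5 r=7: |-1|<=|3| out[2]=9, r--
l=5 r=6: |-1|<=|2| out[1]=4, r--

l=5, r=5, next write slot=0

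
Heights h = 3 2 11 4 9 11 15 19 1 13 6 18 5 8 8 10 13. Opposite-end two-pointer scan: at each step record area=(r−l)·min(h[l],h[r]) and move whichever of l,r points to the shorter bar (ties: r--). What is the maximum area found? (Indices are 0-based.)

max area = 154

l=0 r=16: min(3,13)*16=48 best=48 *, l++
l=1 r=16: min(2,13)*15=30 best=48, l++
l=2 r=16: min(11,13)*14=154 best=154 *, l++
l=3 r=16: min(4,13)*13=52 best=154, l++
l=4 r=16: min(9,13)*12=108 best=154, l++
l=5 r=16: min(11,13)*11=121 best=154, l++
l=6 r=16: min(15,13)*10=130 best=154, r--
l=6 r=15: min(15,10)*9=90 best=154, r--
l=6 r=14: min(15,8)*8=64 best=154, r--
l=6 r=13: min(15,8)*7=56 best=154, r--
l=6 r=12: min(15,5)*6=30 best=154, r--
l=6 r=11: min(15,18)*5=75 best=154, l++
l=7 r=11: min(19,18)*4=72 best=154, r--
l=7 r=10: min(19,6)*3=18 best=154, r--
l=7 r=9: min(19,13)*2=26 best=154, r--
l=7 r=8: min(19,1)*1=1 best=154, r--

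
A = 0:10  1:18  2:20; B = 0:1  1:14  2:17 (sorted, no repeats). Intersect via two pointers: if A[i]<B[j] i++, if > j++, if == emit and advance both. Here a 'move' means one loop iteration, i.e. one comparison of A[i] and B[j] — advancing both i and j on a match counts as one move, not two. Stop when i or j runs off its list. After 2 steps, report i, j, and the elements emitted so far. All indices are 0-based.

i=0 j=0: 10>1, j++
i=0 j=1: 10<14, i++

i=1, j=1, emitted=[]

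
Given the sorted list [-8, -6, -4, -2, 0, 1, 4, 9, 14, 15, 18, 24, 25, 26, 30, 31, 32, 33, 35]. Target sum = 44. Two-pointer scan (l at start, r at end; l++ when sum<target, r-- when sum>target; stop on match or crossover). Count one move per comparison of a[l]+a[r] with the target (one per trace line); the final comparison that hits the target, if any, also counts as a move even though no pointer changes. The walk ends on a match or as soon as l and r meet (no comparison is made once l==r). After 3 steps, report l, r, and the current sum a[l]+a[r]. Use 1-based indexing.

[1,19] -8+35=27 <44 → l++
[2,19] -6+35=29 <44 → l++
[3,19] -4+35=31 <44 → l++

l=4, r=19, sum=33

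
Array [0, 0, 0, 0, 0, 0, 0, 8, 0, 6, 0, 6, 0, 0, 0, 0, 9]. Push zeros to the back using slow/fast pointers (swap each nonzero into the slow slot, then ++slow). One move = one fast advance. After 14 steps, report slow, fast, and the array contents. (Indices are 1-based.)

(s=1,f=1) a[fast]=0 → fast++
(s=1,f=2) a[fast]=0 → fast++
(s=1,f=3) a[fast]=0 → fast++
(s=1,f=4) a[fast]=0 → fast++
(s=1,f=5) a[fast]=0 → fast++
(s=1,f=6) a[fast]=0 → fast++
(s=1,f=7) a[fast]=0 → fast++
(s=1,f=8) a[fast]=8≠0 swap→a[1]=8 → slow++,fast++
(s=2,f=9) a[fast]=0 → fast++
(s=2,f=10) a[fast]=6≠0 swap→a[2]=6 → slow++,fast++
(s=3,f=11) a[fast]=0 → fast++
(s=3,f=12) a[fast]=6≠0 swap→a[3]=6 → slow++,fast++
(s=4,f=13) a[fast]=0 → fast++
(s=4,f=14) a[fast]=0 → fast++

slow=4, fast=15, a=[8, 6, 6, 0, 0, 0, 0, 0, 0, 0, 0, 0, 0, 0, 0, 0, 9]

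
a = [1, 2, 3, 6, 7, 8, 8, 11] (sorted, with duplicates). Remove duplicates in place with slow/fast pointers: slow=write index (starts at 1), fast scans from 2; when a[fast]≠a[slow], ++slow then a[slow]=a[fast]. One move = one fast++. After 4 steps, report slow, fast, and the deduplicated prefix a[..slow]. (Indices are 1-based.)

slow=5, fast=6, prefix=[1, 2, 3, 6, 7]

slow=1 fast=2: a[fast]=2≠a[slow]=1 write a[2]=2, slow++,fast++
slow=2 fast=3: a[fast]=3≠a[slow]=2 write a[3]=3, slow++,fast++
slow=3 fast=4: a[fast]=6≠a[slow]=3 write a[4]=6, slow++,fast++
slow=4 fast=5: a[fast]=7≠a[slow]=6 write a[5]=7, slow++,fast++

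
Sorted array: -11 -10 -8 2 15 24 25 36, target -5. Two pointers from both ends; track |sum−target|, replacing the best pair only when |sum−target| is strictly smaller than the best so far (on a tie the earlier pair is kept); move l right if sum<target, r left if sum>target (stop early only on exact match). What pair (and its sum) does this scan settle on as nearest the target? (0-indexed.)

l=0 r=7: -11+36=25 d=30 *, r--
l=0 r=6: -11+25=14 d=19 *, r--
l=0 r=5: -11+24=13 d=18 *, r--
l=0 r=4: -11+15=4 d=9 *, r--
l=0 r=3: -11+2=-9 d=4 *, l++
l=1 r=3: -10+2=-8 d=3 *, l++
l=2 r=3: -8+2=-6 d=1 *, l++

pair (-8, 2) with sum -6 (|Δ|=1)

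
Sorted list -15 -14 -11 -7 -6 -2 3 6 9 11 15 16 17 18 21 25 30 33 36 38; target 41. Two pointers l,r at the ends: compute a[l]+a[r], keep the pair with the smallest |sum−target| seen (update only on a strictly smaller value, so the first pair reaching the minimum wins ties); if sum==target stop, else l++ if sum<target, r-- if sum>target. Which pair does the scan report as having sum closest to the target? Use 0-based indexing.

pair (3, 38) with sum 41 (|Δ|=0)

l=0 r=19: -15+38=23 d=18 *, l++
l=1 r=19: -14+38=24 d=17 *, l++
l=2 r=19: -11+38=27 d=14 *, l++
l=3 r=19: -7+38=31 d=10 *, l++
l=4 r=19: -6+38=32 d=9 *, l++
l=5 r=19: -2+38=36 d=5 *, l++
l=6 r=19: 3+38=41 d=0 *, stop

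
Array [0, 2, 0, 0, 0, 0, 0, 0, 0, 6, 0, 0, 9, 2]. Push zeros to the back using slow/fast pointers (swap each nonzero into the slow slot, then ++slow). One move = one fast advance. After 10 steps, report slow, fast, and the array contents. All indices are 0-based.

(s=0,f=0) a[fast]=0 → fast++
(s=0,f=1) a[fast]=2≠0 swap→a[0]=2 → slow++,fast++
(s=1,f=2) a[fast]=0 → fast++
(s=1,f=3) a[fast]=0 → fast++
(s=1,f=4) a[fast]=0 → fast++
(s=1,f=5) a[fast]=0 → fast++
(s=1,f=6) a[fast]=0 → fast++
(s=1,f=7) a[fast]=0 → fast++
(s=1,f=8) a[fast]=0 → fast++
(s=1,f=9) a[fast]=6≠0 swap→a[1]=6 → slow++,fast++

slow=2, fast=10, a=[2, 6, 0, 0, 0, 0, 0, 0, 0, 0, 0, 0, 9, 2]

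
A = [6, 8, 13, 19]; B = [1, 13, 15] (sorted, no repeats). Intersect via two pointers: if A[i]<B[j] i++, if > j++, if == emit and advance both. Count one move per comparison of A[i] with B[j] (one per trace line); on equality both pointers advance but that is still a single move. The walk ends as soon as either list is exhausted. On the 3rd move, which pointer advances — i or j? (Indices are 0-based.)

i=0 j=0: 6>1, j++
i=0 j=1: 6<13, i++
i=1 j=1: 8<13, i++

i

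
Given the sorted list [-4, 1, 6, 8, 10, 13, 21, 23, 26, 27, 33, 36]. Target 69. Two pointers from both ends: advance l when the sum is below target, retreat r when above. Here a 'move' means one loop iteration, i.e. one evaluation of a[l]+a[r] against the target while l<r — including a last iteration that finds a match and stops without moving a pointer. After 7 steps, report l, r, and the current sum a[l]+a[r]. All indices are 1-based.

[1,12] -4+36=32 <69 → l++
[2,12] 1+36=37 <69 → l++
[3,12] 6+36=42 <69 → l++
[4,12] 8+36=44 <69 → l++
[5,12] 10+36=46 <69 → l++
[6,12] 13+36=49 <69 → l++
[7,12] 21+36=57 <69 → l++

l=8, r=12, sum=59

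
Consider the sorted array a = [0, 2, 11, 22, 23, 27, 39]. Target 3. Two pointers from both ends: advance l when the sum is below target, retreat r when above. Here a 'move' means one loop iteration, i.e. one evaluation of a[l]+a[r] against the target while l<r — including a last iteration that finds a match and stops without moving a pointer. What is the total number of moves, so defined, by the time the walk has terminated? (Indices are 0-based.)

6 moves

l=0 r=6: 0+39=39 >3, r--
l=0 r=5: 0+27=27 >3, r--
l=0 r=4: 0+23=23 >3, r--
l=0 r=3: 0+22=22 >3, r--
l=0 r=2: 0+11=11 >3, r--
l=0 r=1: 0+2=2 <3, l++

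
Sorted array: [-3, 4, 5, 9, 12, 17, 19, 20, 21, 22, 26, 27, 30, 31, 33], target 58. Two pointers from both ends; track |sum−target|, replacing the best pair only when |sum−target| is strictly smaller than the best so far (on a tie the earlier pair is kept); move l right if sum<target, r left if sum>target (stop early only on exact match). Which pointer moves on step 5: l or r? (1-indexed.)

l

l=1 r=15: -3+33=30 d=28 *, l++
l=2 r=15: 4+33=37 d=21 *, l++
l=3 r=15: 5+33=38 d=20 *, l++
l=4 r=15: 9+33=42 d=16 *, l++
l=5 r=15: 12+33=45 d=13 *, l++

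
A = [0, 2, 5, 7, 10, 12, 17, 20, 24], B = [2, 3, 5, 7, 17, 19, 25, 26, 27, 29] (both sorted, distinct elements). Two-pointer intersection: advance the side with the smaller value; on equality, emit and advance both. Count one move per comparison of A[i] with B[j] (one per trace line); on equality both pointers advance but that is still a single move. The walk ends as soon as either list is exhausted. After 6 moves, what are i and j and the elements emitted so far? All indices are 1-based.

i=6, j=5, emitted=[2, 5, 7]

[i=1,j=1] 0<2 → i++
[i=2,j=1] 2==2 emit → i++,j++
[i=3,j=2] 5>3 → j++
[i=3,j=3] 5==5 emit → i++,j++
[i=4,j=4] 7==7 emit → i++,j++
[i=5,j=5] 10<17 → i++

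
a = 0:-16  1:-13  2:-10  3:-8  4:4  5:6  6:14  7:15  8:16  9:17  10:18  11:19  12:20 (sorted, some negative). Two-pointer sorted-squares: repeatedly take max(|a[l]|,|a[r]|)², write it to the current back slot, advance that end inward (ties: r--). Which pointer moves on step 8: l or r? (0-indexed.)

l=0 r=12: |-16|<=|20| out[12]=400, r--
l=0 r=11: |-16|<=|19| out[11]=361, r--
l=0 r=10: |-16|<=|18| out[10]=324, r--
l=0 r=9: |-16|<=|17| out[9]=289, r--
l=0 r=8: |-16|<=|16| out[8]=256, r--
l=0 r=7: |-16|>|15| out[7]=256, l++
l=1 r=7: |-13|<=|15| out[6]=225, r--
l=1 r=6: |-13|<=|14| out[5]=196, r--

r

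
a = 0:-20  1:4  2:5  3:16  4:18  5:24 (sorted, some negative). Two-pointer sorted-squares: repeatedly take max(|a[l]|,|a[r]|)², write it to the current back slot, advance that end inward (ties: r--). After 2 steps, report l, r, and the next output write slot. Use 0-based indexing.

l=1, r=4, next write slot=3

l=0 r=5: |-20|<=|24| out[5]=576, r--
l=0 r=4: |-20|>|18| out[4]=400, l++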